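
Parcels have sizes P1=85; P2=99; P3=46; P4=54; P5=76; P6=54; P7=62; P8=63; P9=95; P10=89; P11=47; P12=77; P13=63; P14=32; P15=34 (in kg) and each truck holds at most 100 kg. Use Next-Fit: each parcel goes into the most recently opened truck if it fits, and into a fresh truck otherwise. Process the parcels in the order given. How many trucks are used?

13

truck 1: place P1 (85 kg), 15 kg left
truck 2: place P2 (99 kg), 1 kg left
truck 3: place P3 (46 kg), 54 kg left
truck 3: place P4 (54 kg), 0 kg left
truck 4: place P5 (76 kg), 24 kg left
truck 5: place P6 (54 kg), 46 kg left
truck 6: place P7 (62 kg), 38 kg left
truck 7: place P8 (63 kg), 37 kg left
truck 8: place P9 (95 kg), 5 kg left
truck 9: place P10 (89 kg), 11 kg left
truck 10: place P11 (47 kg), 53 kg left
truck 11: place P12 (77 kg), 23 kg left
truck 12: place P13 (63 kg), 37 kg left
truck 12: place P14 (32 kg), 5 kg left
truck 13: place P15 (34 kg), 66 kg left
Final trucks: [85] [99] [46,54] [76] [54] [62] [63] [95] [89] [47] [77] [63,32] [34].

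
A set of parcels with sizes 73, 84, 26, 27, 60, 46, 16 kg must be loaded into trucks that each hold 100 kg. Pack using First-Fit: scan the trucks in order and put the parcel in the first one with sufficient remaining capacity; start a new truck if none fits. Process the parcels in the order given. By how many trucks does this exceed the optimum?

First-Fit: [73,26] [84,16] [27,60] [46] → 4 trucks.
Total size 332 kg; any packing needs at least ⌈332/100⌉ = 4 trucks.
So 4 is already optimal.

0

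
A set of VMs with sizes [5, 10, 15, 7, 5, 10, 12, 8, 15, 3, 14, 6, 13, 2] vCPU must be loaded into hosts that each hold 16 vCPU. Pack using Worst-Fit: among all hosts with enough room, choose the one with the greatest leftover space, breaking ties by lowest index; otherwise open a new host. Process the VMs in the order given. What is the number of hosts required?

host 1: place 5 vCPU, 11 vCPU left
host 1: place 10 vCPU, 1 vCPU left
host 2: place 15 vCPU, 1 vCPU left
host 3: place 7 vCPU, 9 vCPU left
host 3: place 5 vCPU, 4 vCPU left
host 4: place 10 vCPU, 6 vCPU left
host 5: place 12 vCPU, 4 vCPU left
host 6: place 8 vCPU, 8 vCPU left
host 7: place 15 vCPU, 1 vCPU left
host 6: place 3 vCPU, 5 vCPU left
host 8: place 14 vCPU, 2 vCPU left
host 4: place 6 vCPU, 0 vCPU left
host 9: place 13 vCPU, 3 vCPU left
host 6: place 2 vCPU, 3 vCPU left
Final hosts: [5,10] [15] [7,5] [10,6] [12] [8,3,2] [15] [14] [13].

9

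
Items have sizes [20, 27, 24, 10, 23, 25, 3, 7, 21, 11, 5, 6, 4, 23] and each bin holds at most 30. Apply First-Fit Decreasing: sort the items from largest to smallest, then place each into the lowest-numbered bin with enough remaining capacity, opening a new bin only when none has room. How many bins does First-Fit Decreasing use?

8

Sorted descending: 27, 25, 24, 23, 23, 21, 20, 11, 10, 7, 6, 5, 4, 3.
bin 1: place 27, 3 left
bin 2: place 25, 5 left
bin 3: place 24, 6 left
bin 4: place 23, 7 left
bin 5: place 23, 7 left
bin 6: place 21, 9 left
bin 7: place 20, 10 left
bin 8: place 11, 19 left
bin 7: place 10, 0 left
bin 4: place 7, 0 left
bin 3: place 6, 0 left
bin 2: place 5, 0 left
bin 5: place 4, 3 left
bin 1: place 3, 0 left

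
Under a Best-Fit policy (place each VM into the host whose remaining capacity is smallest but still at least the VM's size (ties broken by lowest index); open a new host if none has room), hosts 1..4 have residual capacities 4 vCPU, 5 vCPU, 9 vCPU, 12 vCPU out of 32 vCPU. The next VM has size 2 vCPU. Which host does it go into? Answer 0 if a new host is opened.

Hosts with room: host 1 (4 vCPU), host 2 (5 vCPU), host 3 (9 vCPU), host 4 (12 vCPU).
Tightest fit is host 1 with 4 vCPU free.

1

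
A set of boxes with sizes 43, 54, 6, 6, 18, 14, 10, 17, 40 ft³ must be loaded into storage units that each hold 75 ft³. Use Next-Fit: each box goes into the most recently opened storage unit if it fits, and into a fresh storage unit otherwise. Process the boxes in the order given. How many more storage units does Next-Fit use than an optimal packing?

Next-Fit: [43] [54,6,6] [18,14,10,17] [40] → 4 storage units.
Total size 208 ft³; any packing needs at least ⌈208/75⌉ = 3 storage units.
An optimal packing achieves that bound: [54,18] [43,17,14] [40,10,6,6] → 3 storage units.
Excess: 4 − 3 = 1.

1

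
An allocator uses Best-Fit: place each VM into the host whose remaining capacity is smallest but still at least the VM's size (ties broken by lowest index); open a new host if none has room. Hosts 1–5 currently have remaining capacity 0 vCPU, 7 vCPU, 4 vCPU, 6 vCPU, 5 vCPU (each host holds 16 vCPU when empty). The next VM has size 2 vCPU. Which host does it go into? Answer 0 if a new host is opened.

Hosts with room: host 2 (7 vCPU), host 3 (4 vCPU), host 4 (6 vCPU), host 5 (5 vCPU).
Tightest fit is host 3 with 4 vCPU free.

3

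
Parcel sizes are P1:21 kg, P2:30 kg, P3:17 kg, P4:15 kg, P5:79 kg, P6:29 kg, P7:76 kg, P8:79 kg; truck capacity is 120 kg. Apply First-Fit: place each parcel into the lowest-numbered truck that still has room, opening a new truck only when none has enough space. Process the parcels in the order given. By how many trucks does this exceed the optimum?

1

First-Fit: [21,30,17,15,29] [79] [76] [79] → 4 trucks.
Total size 346 kg; any packing needs at least ⌈346/120⌉ = 3 trucks.
An optimal packing achieves that bound: [79,30] [79,21,17] [76,29,15] → 3 trucks.
Excess: 4 − 3 = 1.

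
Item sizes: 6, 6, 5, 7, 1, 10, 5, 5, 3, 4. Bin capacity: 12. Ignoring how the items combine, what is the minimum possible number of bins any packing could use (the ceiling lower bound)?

5

Total size = 6 + 6 + 5 + 7 + 1 + 10 + 5 + 5 + 3 + 4 = 52.
⌈52 / 12⌉ = 5.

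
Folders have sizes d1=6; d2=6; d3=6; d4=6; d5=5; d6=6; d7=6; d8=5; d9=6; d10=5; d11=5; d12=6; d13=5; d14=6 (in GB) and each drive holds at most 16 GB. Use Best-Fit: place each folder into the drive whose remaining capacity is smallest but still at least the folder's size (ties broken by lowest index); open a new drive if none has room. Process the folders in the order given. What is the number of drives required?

6 drives

drive 1: place d1 (6 GB), 10 GB left
drive 1: place d2 (6 GB), 4 GB left
drive 2: place d3 (6 GB), 10 GB left
drive 2: place d4 (6 GB), 4 GB left
drive 3: place d5 (5 GB), 11 GB left
drive 3: place d6 (6 GB), 5 GB left
drive 4: place d7 (6 GB), 10 GB left
drive 3: place d8 (5 GB), 0 GB left
drive 4: place d9 (6 GB), 4 GB left
drive 5: place d10 (5 GB), 11 GB left
drive 5: place d11 (5 GB), 6 GB left
drive 5: place d12 (6 GB), 0 GB left
drive 6: place d13 (5 GB), 11 GB left
drive 6: place d14 (6 GB), 5 GB left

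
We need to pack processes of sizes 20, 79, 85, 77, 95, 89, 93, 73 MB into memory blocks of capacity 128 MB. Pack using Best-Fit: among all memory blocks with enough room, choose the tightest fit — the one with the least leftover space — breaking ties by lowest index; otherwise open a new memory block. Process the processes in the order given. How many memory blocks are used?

7

memory block 1: place 20 MB, 108 MB left
memory block 1: place 79 MB, 29 MB left
memory block 2: place 85 MB, 43 MB left
memory block 3: place 77 MB, 51 MB left
memory block 4: place 95 MB, 33 MB left
memory block 5: place 89 MB, 39 MB left
memory block 6: place 93 MB, 35 MB left
memory block 7: place 73 MB, 55 MB left
Final memory blocks: [20,79] [85] [77] [95] [89] [93] [73].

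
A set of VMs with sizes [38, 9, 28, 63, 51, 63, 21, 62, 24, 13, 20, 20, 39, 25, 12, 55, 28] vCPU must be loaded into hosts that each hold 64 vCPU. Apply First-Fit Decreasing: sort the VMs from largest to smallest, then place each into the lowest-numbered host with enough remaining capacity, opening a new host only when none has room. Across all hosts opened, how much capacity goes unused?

69

Sorted descending: 63, 63, 62, 55, 51, 39, 38, 28, 28, 25, 24, 21, 20, 20, 13, 12, 9.
63 vCPU → host 1 (remaining 1 vCPU)
63 vCPU → host 2 (remaining 1 vCPU)
62 vCPU → host 3 (remaining 2 vCPU)
55 vCPU → host 4 (remaining 9 vCPU)
51 vCPU → host 5 (remaining 13 vCPU)
39 vCPU → host 6 (remaining 25 vCPU)
38 vCPU → host 7 (remaining 26 vCPU)
28 vCPU → host 8 (remaining 36 vCPU)
28 vCPU → host 8 (remaining 8 vCPU)
25 vCPU → host 6 (remaining 0 vCPU)
24 vCPU → host 7 (remaining 2 vCPU)
21 vCPU → host 9 (remaining 43 vCPU)
20 vCPU → host 9 (remaining 23 vCPU)
20 vCPU → host 9 (remaining 3 vCPU)
13 vCPU → host 5 (remaining 0 vCPU)
12 vCPU → host 10 (remaining 52 vCPU)
9 vCPU → host 4 (remaining 0 vCPU)
10 hosts × 64 vCPU = 640 vCPU; used 571 vCPU; unused 69 vCPU.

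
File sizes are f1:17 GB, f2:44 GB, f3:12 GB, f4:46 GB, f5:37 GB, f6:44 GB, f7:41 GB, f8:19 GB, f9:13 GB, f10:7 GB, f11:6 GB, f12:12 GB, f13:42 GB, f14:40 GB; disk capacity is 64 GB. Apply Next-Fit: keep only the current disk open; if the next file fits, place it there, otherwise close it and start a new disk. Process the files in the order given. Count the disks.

8

f1 (17 GB) → disk 1 (remaining 47 GB)
f2 (44 GB) → disk 1 (remaining 3 GB)
f3 (12 GB) → disk 2 (remaining 52 GB)
f4 (46 GB) → disk 2 (remaining 6 GB)
f5 (37 GB) → disk 3 (remaining 27 GB)
f6 (44 GB) → disk 4 (remaining 20 GB)
f7 (41 GB) → disk 5 (remaining 23 GB)
f8 (19 GB) → disk 5 (remaining 4 GB)
f9 (13 GB) → disk 6 (remaining 51 GB)
f10 (7 GB) → disk 6 (remaining 44 GB)
f11 (6 GB) → disk 6 (remaining 38 GB)
f12 (12 GB) → disk 6 (remaining 26 GB)
f13 (42 GB) → disk 7 (remaining 22 GB)
f14 (40 GB) → disk 8 (remaining 24 GB)
Final disks: [17,44] [12,46] [37] [44] [41,19] [13,7,6,12] [42] [40].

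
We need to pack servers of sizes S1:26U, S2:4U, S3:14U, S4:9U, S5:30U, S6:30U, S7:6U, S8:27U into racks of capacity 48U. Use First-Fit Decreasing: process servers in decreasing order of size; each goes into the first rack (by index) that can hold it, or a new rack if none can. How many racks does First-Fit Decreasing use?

Sorted descending: 30, 30, 27, 26, 14, 9, 6, 4.
30U → rack 1 (remaining 18U)
30U → rack 2 (remaining 18U)
27U → rack 3 (remaining 21U)
26U → rack 4 (remaining 22U)
14U → rack 1 (remaining 4U)
9U → rack 2 (remaining 9U)
6U → rack 2 (remaining 3U)
4U → rack 1 (remaining 0U)
Final racks: [30,14,4] [30,9,6] [27] [26].

4 racks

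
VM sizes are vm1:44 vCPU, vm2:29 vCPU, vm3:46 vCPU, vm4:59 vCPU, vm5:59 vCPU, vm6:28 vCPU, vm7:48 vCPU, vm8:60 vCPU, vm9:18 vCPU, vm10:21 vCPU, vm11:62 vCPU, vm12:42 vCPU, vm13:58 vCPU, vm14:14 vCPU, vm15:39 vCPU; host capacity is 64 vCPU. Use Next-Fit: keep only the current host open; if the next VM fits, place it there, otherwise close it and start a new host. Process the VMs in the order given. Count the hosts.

13

vm1 (44 vCPU) → host 1 (remaining 20 vCPU)
vm2 (29 vCPU) → host 2 (remaining 35 vCPU)
vm3 (46 vCPU) → host 3 (remaining 18 vCPU)
vm4 (59 vCPU) → host 4 (remaining 5 vCPU)
vm5 (59 vCPU) → host 5 (remaining 5 vCPU)
vm6 (28 vCPU) → host 6 (remaining 36 vCPU)
vm7 (48 vCPU) → host 7 (remaining 16 vCPU)
vm8 (60 vCPU) → host 8 (remaining 4 vCPU)
vm9 (18 vCPU) → host 9 (remaining 46 vCPU)
vm10 (21 vCPU) → host 9 (remaining 25 vCPU)
vm11 (62 vCPU) → host 10 (remaining 2 vCPU)
vm12 (42 vCPU) → host 11 (remaining 22 vCPU)
vm13 (58 vCPU) → host 12 (remaining 6 vCPU)
vm14 (14 vCPU) → host 13 (remaining 50 vCPU)
vm15 (39 vCPU) → host 13 (remaining 11 vCPU)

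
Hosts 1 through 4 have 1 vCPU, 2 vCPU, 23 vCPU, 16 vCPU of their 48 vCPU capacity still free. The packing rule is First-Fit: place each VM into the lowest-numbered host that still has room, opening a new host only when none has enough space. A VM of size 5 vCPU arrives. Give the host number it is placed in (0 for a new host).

Hosts with room: host 3 (23 vCPU), host 4 (16 vCPU).
The first with room is host 3.

3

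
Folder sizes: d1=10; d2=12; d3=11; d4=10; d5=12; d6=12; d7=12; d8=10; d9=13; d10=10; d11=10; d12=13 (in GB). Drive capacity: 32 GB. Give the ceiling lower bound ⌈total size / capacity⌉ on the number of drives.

Total size = 10 + 12 + 11 + 10 + 12 + 12 + 12 + 10 + 13 + 10 + 10 + 13 = 135 GB.
⌈135 / 32⌉ = 5.

5 drives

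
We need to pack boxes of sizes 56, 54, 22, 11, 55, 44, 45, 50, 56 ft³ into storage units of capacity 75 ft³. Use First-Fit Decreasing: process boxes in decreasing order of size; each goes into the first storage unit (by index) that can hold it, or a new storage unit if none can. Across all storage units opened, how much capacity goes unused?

132

Sorted descending: 56, 56, 55, 54, 50, 45, 44, 22, 11.
storage unit 1: place 56 ft³, 19 ft³ left
storage unit 2: place 56 ft³, 19 ft³ left
storage unit 3: place 55 ft³, 20 ft³ left
storage unit 4: place 54 ft³, 21 ft³ left
storage unit 5: place 50 ft³, 25 ft³ left
storage unit 6: place 45 ft³, 30 ft³ left
storage unit 7: place 44 ft³, 31 ft³ left
storage unit 5: place 22 ft³, 3 ft³ left
storage unit 1: place 11 ft³, 8 ft³ left
7 storage units × 75 ft³ = 525 ft³; used 393 ft³; unused 132 ft³.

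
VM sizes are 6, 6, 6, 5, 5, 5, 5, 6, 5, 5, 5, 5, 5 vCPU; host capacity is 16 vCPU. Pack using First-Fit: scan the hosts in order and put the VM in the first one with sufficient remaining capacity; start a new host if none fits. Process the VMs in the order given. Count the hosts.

5 hosts

Put 6 vCPU in host 1; 10 vCPU remain.
Put 6 vCPU in host 1; 4 vCPU remain.
Put 6 vCPU in host 2; 10 vCPU remain.
Put 5 vCPU in host 2; 5 vCPU remain.
Put 5 vCPU in host 2; 0 vCPU remain.
Put 5 vCPU in host 3; 11 vCPU remain.
Put 5 vCPU in host 3; 6 vCPU remain.
Put 6 vCPU in host 3; 0 vCPU remain.
Put 5 vCPU in host 4; 11 vCPU remain.
Put 5 vCPU in host 4; 6 vCPU remain.
Put 5 vCPU in host 4; 1 vCPU remain.
Put 5 vCPU in host 5; 11 vCPU remain.
Put 5 vCPU in host 5; 6 vCPU remain.
Final hosts: [6,6] [6,5,5] [5,5,6] [5,5,5] [5,5].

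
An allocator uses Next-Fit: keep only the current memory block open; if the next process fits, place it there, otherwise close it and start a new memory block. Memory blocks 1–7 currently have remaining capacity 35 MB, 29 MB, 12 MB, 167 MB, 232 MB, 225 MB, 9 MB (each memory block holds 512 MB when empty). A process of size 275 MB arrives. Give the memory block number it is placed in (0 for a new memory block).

Next-Fit only looks at memory block 7, which has 9 MB free.
275 MB does not fit, so a new memory block is opened.

0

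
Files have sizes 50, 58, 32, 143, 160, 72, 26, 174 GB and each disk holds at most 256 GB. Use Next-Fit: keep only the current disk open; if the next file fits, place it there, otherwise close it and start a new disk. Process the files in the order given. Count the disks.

4 disks

Put 50 GB in disk 1; 206 GB remain.
Put 58 GB in disk 1; 148 GB remain.
Put 32 GB in disk 1; 116 GB remain.
Put 143 GB in disk 2; 113 GB remain.
Put 160 GB in disk 3; 96 GB remain.
Put 72 GB in disk 3; 24 GB remain.
Put 26 GB in disk 4; 230 GB remain.
Put 174 GB in disk 4; 56 GB remain.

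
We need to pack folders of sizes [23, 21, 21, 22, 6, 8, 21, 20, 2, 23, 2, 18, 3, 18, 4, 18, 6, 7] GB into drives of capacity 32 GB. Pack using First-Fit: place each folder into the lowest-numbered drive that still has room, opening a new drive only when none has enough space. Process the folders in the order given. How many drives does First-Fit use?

Put 23 GB in drive 1; 9 GB remain.
Put 21 GB in drive 2; 11 GB remain.
Put 21 GB in drive 3; 11 GB remain.
Put 22 GB in drive 4; 10 GB remain.
Put 6 GB in drive 1; 3 GB remain.
Put 8 GB in drive 2; 3 GB remain.
Put 21 GB in drive 5; 11 GB remain.
Put 20 GB in drive 6; 12 GB remain.
Put 2 GB in drive 1; 1 GB remain.
Put 23 GB in drive 7; 9 GB remain.
Put 2 GB in drive 2; 1 GB remain.
Put 18 GB in drive 8; 14 GB remain.
Put 3 GB in drive 3; 8 GB remain.
Put 18 GB in drive 9; 14 GB remain.
Put 4 GB in drive 3; 4 GB remain.
Put 18 GB in drive 10; 14 GB remain.
Put 6 GB in drive 4; 4 GB remain.
Put 7 GB in drive 5; 4 GB remain.
Final drives: [23,6,2] [21,8,2] [21,3,4] [22,6] [21,7] [20] [23] [18] [18] [18].

10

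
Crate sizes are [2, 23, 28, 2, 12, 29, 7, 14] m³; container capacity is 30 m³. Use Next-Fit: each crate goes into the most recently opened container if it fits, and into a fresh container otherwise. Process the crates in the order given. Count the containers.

5 containers

container 1: place 2 m³, 28 m³ left
container 1: place 23 m³, 5 m³ left
container 2: place 28 m³, 2 m³ left
container 2: place 2 m³, 0 m³ left
container 3: place 12 m³, 18 m³ left
container 4: place 29 m³, 1 m³ left
container 5: place 7 m³, 23 m³ left
container 5: place 14 m³, 9 m³ left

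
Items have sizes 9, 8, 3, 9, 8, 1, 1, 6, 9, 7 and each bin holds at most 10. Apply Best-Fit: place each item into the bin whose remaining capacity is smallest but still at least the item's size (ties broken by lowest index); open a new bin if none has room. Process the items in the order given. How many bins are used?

Put 9 in bin 1; 1 remain.
Put 8 in bin 2; 2 remain.
Put 3 in bin 3; 7 remain.
Put 9 in bin 4; 1 remain.
Put 8 in bin 5; 2 remain.
Put 1 in bin 1; 0 remain.
Put 1 in bin 4; 0 remain.
Put 6 in bin 3; 1 remain.
Put 9 in bin 6; 1 remain.
Put 7 in bin 7; 3 remain.
Final bins: [9,1] [8] [3,6] [9,1] [8] [9] [7].

7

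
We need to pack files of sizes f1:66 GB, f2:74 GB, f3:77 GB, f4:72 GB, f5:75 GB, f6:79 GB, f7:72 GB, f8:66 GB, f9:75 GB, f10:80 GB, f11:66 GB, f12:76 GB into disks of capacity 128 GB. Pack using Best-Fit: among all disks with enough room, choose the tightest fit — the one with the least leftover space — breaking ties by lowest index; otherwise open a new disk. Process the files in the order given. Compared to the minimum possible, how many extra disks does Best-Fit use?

0

Best-Fit: [66] [74] [77] [72] [75] [79] [72] [66] [75] [80] [66] [76] → 12 disks.
12 files exceed 64 GB (half the capacity), and no two of those can share a disk, so at least 12 disks are needed.
So 12 is already optimal.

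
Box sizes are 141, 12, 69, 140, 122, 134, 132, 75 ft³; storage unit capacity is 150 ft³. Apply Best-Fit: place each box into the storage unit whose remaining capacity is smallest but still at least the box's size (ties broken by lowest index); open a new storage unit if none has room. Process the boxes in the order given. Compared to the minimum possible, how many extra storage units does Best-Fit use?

1

Best-Fit: [141] [12,69] [140] [122] [134] [132] [75] → 7 storage units.
Total size 825 ft³; any packing needs at least ⌈825/150⌉ = 6 storage units.
An optimal packing achieves that bound: [141] [140] [134,12] [132] [122] [75,69] → 6 storage units.
Excess: 7 − 6 = 1.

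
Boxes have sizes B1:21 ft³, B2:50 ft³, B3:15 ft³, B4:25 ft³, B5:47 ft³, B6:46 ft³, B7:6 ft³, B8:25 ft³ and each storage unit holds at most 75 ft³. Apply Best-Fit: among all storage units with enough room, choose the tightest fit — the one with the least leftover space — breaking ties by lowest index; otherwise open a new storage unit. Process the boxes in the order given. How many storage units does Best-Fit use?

4 storage units

storage unit 1: place B1 (21 ft³), 54 ft³ left
storage unit 1: place B2 (50 ft³), 4 ft³ left
storage unit 2: place B3 (15 ft³), 60 ft³ left
storage unit 2: place B4 (25 ft³), 35 ft³ left
storage unit 3: place B5 (47 ft³), 28 ft³ left
storage unit 4: place B6 (46 ft³), 29 ft³ left
storage unit 3: place B7 (6 ft³), 22 ft³ left
storage unit 4: place B8 (25 ft³), 4 ft³ left
Final storage units: [21,50] [15,25] [47,6] [46,25].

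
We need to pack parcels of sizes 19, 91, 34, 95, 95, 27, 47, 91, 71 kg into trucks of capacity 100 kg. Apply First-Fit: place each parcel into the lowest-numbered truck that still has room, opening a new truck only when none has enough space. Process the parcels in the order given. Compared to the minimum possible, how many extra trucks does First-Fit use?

First-Fit: [19,34,27] [91] [95] [95] [47] [91] [71] → 7 trucks.
Total size 570 kg; any packing needs at least ⌈570/100⌉ = 6 trucks.
An optimal packing achieves that bound: [95] [95] [91] [91] [71,27] [47,34,19] → 6 trucks.
Excess: 7 − 6 = 1.

1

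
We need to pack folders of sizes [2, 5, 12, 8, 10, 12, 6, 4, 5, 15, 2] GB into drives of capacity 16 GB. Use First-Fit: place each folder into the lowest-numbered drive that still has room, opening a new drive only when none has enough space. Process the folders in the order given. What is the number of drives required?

drive 1: place 2 GB, 14 GB left
drive 1: place 5 GB, 9 GB left
drive 2: place 12 GB, 4 GB left
drive 1: place 8 GB, 1 GB left
drive 3: place 10 GB, 6 GB left
drive 4: place 12 GB, 4 GB left
drive 3: place 6 GB, 0 GB left
drive 2: place 4 GB, 0 GB left
drive 5: place 5 GB, 11 GB left
drive 6: place 15 GB, 1 GB left
drive 4: place 2 GB, 2 GB left

6 drives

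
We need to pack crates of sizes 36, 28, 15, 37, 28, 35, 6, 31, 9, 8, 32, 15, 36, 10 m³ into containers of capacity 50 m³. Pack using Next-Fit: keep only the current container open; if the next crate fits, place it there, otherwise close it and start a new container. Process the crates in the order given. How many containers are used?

8 containers

Put 36 m³ in container 1; 14 m³ remain.
Put 28 m³ in container 2; 22 m³ remain.
Put 15 m³ in container 2; 7 m³ remain.
Put 37 m³ in container 3; 13 m³ remain.
Put 28 m³ in container 4; 22 m³ remain.
Put 35 m³ in container 5; 15 m³ remain.
Put 6 m³ in container 5; 9 m³ remain.
Put 31 m³ in container 6; 19 m³ remain.
Put 9 m³ in container 6; 10 m³ remain.
Put 8 m³ in container 6; 2 m³ remain.
Put 32 m³ in container 7; 18 m³ remain.
Put 15 m³ in container 7; 3 m³ remain.
Put 36 m³ in container 8; 14 m³ remain.
Put 10 m³ in container 8; 4 m³ remain.
Final containers: [36] [28,15] [37] [28] [35,6] [31,9,8] [32,15] [36,10].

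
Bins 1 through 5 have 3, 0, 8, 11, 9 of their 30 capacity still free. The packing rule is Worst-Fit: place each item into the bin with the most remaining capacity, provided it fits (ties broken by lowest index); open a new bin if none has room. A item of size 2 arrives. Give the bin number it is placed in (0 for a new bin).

Bins with room: bin 1 (3), bin 3 (8), bin 4 (11), bin 5 (9).
Most room is bin 4 with 11 free.

4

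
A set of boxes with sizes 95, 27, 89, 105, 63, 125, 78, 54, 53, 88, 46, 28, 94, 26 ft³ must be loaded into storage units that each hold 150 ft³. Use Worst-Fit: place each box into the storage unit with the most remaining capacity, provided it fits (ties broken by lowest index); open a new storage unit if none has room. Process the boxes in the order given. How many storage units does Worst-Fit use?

8 storage units

95 ft³ → storage unit 1 (remaining 55 ft³)
27 ft³ → storage unit 1 (remaining 28 ft³)
89 ft³ → storage unit 2 (remaining 61 ft³)
105 ft³ → storage unit 3 (remaining 45 ft³)
63 ft³ → storage unit 4 (remaining 87 ft³)
125 ft³ → storage unit 5 (remaining 25 ft³)
78 ft³ → storage unit 4 (remaining 9 ft³)
54 ft³ → storage unit 2 (remaining 7 ft³)
53 ft³ → storage unit 6 (remaining 97 ft³)
88 ft³ → storage unit 6 (remaining 9 ft³)
46 ft³ → storage unit 7 (remaining 104 ft³)
28 ft³ → storage unit 7 (remaining 76 ft³)
94 ft³ → storage unit 8 (remaining 56 ft³)
26 ft³ → storage unit 7 (remaining 50 ft³)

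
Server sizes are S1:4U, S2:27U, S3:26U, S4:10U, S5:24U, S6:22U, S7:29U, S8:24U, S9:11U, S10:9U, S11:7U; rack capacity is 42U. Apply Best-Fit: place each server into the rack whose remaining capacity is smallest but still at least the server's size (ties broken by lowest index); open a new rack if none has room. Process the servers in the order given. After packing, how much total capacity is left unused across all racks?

59

rack 1: place S1 (4U), 38U left
rack 1: place S2 (27U), 11U left
rack 2: place S3 (26U), 16U left
rack 1: place S4 (10U), 1U left
rack 3: place S5 (24U), 18U left
rack 4: place S6 (22U), 20U left
rack 5: place S7 (29U), 13U left
rack 6: place S8 (24U), 18U left
rack 5: place S9 (11U), 2U left
rack 2: place S10 (9U), 7U left
rack 2: place S11 (7U), 0U left
6 racks × 42U = 252U; used 193U; unused 59U.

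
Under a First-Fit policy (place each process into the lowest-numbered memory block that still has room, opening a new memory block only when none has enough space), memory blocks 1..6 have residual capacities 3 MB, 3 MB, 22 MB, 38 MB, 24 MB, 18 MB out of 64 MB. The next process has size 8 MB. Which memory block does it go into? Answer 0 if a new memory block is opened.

3

Memory blocks with room: memory block 3 (22 MB), memory block 4 (38 MB), memory block 5 (24 MB), memory block 6 (18 MB).
The first with room is memory block 3.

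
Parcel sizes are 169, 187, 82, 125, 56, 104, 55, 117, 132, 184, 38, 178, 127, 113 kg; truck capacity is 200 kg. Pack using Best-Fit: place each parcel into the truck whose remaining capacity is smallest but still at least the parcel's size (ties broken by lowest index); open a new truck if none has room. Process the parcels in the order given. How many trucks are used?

10 trucks

169 kg → truck 1 (remaining 31 kg)
187 kg → truck 2 (remaining 13 kg)
82 kg → truck 3 (remaining 118 kg)
125 kg → truck 4 (remaining 75 kg)
56 kg → truck 4 (remaining 19 kg)
104 kg → truck 3 (remaining 14 kg)
55 kg → truck 5 (remaining 145 kg)
117 kg → truck 5 (remaining 28 kg)
132 kg → truck 6 (remaining 68 kg)
184 kg → truck 7 (remaining 16 kg)
38 kg → truck 6 (remaining 30 kg)
178 kg → truck 8 (remaining 22 kg)
127 kg → truck 9 (remaining 73 kg)
113 kg → truck 10 (remaining 87 kg)
Final trucks: [169] [187] [82,104] [125,56] [55,117] [132,38] [184] [178] [127] [113].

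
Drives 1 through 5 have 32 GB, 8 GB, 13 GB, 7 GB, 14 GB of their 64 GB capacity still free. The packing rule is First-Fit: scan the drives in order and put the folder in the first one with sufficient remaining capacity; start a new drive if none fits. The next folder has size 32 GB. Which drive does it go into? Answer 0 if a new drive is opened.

1

Drives with room: drive 1 (32 GB).
The first with room is drive 1.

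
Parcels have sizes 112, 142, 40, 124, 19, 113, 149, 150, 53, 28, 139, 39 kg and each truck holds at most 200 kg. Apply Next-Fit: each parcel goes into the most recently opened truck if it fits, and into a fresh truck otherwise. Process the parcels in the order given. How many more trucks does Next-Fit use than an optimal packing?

1

Next-Fit: [112] [142,40] [124,19] [113] [149] [150] [53,28] [139,39] → 8 trucks.
7 parcels exceed 100 kg (half the capacity), and no two of those can share a truck, so at least 7 trucks are needed.
An optimal packing achieves that bound: [150,40] [149,39] [142,53] [139,28,19] [124] [113] [112] → 7 trucks.
Excess: 8 − 7 = 1.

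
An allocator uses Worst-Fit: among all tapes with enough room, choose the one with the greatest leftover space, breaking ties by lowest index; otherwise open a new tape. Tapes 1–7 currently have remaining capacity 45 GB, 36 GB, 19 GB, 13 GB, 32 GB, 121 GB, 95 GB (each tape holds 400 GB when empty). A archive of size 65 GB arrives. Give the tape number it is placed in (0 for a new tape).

Tapes with room: tape 6 (121 GB), tape 7 (95 GB).
Most room is tape 6 with 121 GB free.

6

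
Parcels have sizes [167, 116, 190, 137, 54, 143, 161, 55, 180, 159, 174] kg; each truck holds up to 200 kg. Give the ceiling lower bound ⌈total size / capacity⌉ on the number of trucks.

Total size = 167 + 116 + 190 + 137 + 54 + 143 + 161 + 55 + 180 + 159 + 174 = 1536 kg.
⌈1536 / 200⌉ = 8.

8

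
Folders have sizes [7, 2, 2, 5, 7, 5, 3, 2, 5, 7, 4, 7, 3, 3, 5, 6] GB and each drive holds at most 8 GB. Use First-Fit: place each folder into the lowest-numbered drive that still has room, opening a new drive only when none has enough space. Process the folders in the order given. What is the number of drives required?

drive 1: place 7 GB, 1 GB left
drive 2: place 2 GB, 6 GB left
drive 2: place 2 GB, 4 GB left
drive 3: place 5 GB, 3 GB left
drive 4: place 7 GB, 1 GB left
drive 5: place 5 GB, 3 GB left
drive 2: place 3 GB, 1 GB left
drive 3: place 2 GB, 1 GB left
drive 6: place 5 GB, 3 GB left
drive 7: place 7 GB, 1 GB left
drive 8: place 4 GB, 4 GB left
drive 9: place 7 GB, 1 GB left
drive 5: place 3 GB, 0 GB left
drive 6: place 3 GB, 0 GB left
drive 10: place 5 GB, 3 GB left
drive 11: place 6 GB, 2 GB left
Final drives: [7] [2,2,3] [5,2] [7] [5,3] [5,3] [7] [4] [7] [5] [6].

11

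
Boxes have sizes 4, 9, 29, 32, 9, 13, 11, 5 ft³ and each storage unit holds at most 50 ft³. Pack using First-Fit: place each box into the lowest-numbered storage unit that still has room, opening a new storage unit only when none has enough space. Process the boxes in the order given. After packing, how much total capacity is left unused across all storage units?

38

Put 4 ft³ in storage unit 1; 46 ft³ remain.
Put 9 ft³ in storage unit 1; 37 ft³ remain.
Put 29 ft³ in storage unit 1; 8 ft³ remain.
Put 32 ft³ in storage unit 2; 18 ft³ remain.
Put 9 ft³ in storage unit 2; 9 ft³ remain.
Put 13 ft³ in storage unit 3; 37 ft³ remain.
Put 11 ft³ in storage unit 3; 26 ft³ remain.
Put 5 ft³ in storage unit 1; 3 ft³ remain.
3 storage units × 50 ft³ = 150 ft³; used 112 ft³; unused 38 ft³.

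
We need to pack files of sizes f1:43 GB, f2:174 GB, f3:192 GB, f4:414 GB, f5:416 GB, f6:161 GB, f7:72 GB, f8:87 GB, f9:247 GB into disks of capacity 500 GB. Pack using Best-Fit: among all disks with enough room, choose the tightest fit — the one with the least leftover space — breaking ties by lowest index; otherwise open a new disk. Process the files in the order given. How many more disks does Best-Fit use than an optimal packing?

0

Best-Fit: [43,174,192,87] [414] [416,72] [161,247] → 4 disks.
Total size 1806 GB; any packing needs at least ⌈1806/500⌉ = 4 disks.
So 4 is already optimal.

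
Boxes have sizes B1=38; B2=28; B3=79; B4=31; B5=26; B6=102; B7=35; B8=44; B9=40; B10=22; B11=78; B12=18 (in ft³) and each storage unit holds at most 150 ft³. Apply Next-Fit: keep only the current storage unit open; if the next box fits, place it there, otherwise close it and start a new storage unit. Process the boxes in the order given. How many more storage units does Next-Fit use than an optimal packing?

Next-Fit: [38,28,79] [31,26] [102,35] [44,40,22] [78,18] → 5 storage units.
Total size 541 ft³; any packing needs at least ⌈541/150⌉ = 4 storage units.
An optimal packing achieves that bound: [102,44] [79,40,31] [78,38,28] [35,26,22,18] → 4 storage units.
Excess: 5 − 4 = 1.

1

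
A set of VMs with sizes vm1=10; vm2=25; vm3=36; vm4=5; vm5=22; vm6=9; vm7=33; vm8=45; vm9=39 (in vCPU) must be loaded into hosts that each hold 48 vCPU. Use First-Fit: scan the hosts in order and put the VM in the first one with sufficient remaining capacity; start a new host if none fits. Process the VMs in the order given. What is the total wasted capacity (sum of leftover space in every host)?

64

Put vm1 (10 vCPU) in host 1; 38 vCPU remain.
Put vm2 (25 vCPU) in host 1; 13 vCPU remain.
Put vm3 (36 vCPU) in host 2; 12 vCPU remain.
Put vm4 (5 vCPU) in host 1; 8 vCPU remain.
Put vm5 (22 vCPU) in host 3; 26 vCPU remain.
Put vm6 (9 vCPU) in host 2; 3 vCPU remain.
Put vm7 (33 vCPU) in host 4; 15 vCPU remain.
Put vm8 (45 vCPU) in host 5; 3 vCPU remain.
Put vm9 (39 vCPU) in host 6; 9 vCPU remain.
6 hosts × 48 vCPU = 288 vCPU; used 224 vCPU; unused 64 vCPU.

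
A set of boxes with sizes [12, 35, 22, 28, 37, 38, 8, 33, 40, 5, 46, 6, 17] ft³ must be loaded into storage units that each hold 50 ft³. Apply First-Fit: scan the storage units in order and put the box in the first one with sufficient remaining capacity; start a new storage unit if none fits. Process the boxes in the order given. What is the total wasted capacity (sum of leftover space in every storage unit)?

12 ft³ → storage unit 1 (remaining 38 ft³)
35 ft³ → storage unit 1 (remaining 3 ft³)
22 ft³ → storage unit 2 (remaining 28 ft³)
28 ft³ → storage unit 2 (remaining 0 ft³)
37 ft³ → storage unit 3 (remaining 13 ft³)
38 ft³ → storage unit 4 (remaining 12 ft³)
8 ft³ → storage unit 3 (remaining 5 ft³)
33 ft³ → storage unit 5 (remaining 17 ft³)
40 ft³ → storage unit 6 (remaining 10 ft³)
5 ft³ → storage unit 3 (remaining 0 ft³)
46 ft³ → storage unit 7 (remaining 4 ft³)
6 ft³ → storage unit 4 (remaining 6 ft³)
17 ft³ → storage unit 5 (remaining 0 ft³)
7 storage units × 50 ft³ = 350 ft³; used 327 ft³; unused 23 ft³.

23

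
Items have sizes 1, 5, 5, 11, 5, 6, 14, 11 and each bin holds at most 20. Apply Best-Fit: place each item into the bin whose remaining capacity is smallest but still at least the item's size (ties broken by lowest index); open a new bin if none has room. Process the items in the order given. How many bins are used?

Put 1 in bin 1; 19 remain.
Put 5 in bin 1; 14 remain.
Put 5 in bin 1; 9 remain.
Put 11 in bin 2; 9 remain.
Put 5 in bin 1; 4 remain.
Put 6 in bin 2; 3 remain.
Put 14 in bin 3; 6 remain.
Put 11 in bin 4; 9 remain.
Final bins: [1,5,5,5] [11,6] [14] [11].

4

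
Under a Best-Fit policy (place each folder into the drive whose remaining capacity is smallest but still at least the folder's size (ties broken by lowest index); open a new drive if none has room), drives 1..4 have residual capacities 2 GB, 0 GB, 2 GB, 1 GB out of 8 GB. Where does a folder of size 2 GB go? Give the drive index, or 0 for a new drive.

Drives with room: drive 1 (2 GB), drive 3 (2 GB).
Tightest fit is drive 1 with 2 GB free.

1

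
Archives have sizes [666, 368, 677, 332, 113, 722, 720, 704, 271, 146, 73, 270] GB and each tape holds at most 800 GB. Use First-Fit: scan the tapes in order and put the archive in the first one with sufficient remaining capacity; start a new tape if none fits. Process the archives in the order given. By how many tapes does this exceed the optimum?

First-Fit: [666,113] [368,332,73] [677] [722] [720] [704] [271,146,270] → 7 tapes.
Total size 5062 GB; any packing needs at least ⌈5062/800⌉ = 7 tapes.
So 7 is already optimal.

0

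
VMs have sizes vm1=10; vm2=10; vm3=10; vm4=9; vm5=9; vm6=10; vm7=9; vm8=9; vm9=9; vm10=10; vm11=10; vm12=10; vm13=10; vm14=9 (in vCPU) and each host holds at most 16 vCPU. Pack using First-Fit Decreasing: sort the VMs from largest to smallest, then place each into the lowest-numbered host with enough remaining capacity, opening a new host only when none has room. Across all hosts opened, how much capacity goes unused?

90

Sorted descending: 10, 10, 10, 10, 10, 10, 10, 10, 9, 9, 9, 9, 9, 9.
Put 10 vCPU in host 1; 6 vCPU remain.
Put 10 vCPU in host 2; 6 vCPU remain.
Put 10 vCPU in host 3; 6 vCPU remain.
Put 10 vCPU in host 4; 6 vCPU remain.
Put 10 vCPU in host 5; 6 vCPU remain.
Put 10 vCPU in host 6; 6 vCPU remain.
Put 10 vCPU in host 7; 6 vCPU remain.
Put 10 vCPU in host 8; 6 vCPU remain.
Put 9 vCPU in host 9; 7 vCPU remain.
Put 9 vCPU in host 10; 7 vCPU remain.
Put 9 vCPU in host 11; 7 vCPU remain.
Put 9 vCPU in host 12; 7 vCPU remain.
Put 9 vCPU in host 13; 7 vCPU remain.
Put 9 vCPU in host 14; 7 vCPU remain.
14 hosts × 16 vCPU = 224 vCPU; used 134 vCPU; unused 90 vCPU.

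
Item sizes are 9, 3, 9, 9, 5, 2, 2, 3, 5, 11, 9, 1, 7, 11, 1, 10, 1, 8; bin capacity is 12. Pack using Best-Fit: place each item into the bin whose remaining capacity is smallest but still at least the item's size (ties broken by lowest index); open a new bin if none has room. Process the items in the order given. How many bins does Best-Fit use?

10

Put 9 in bin 1; 3 remain.
Put 3 in bin 1; 0 remain.
Put 9 in bin 2; 3 remain.
Put 9 in bin 3; 3 remain.
Put 5 in bin 4; 7 remain.
Put 2 in bin 2; 1 remain.
Put 2 in bin 3; 1 remain.
Put 3 in bin 4; 4 remain.
Put 5 in bin 5; 7 remain.
Put 11 in bin 6; 1 remain.
Put 9 in bin 7; 3 remain.
Put 1 in bin 2; 0 remain.
Put 7 in bin 5; 0 remain.
Put 11 in bin 8; 1 remain.
Put 1 in bin 3; 0 remain.
Put 10 in bin 9; 2 remain.
Put 1 in bin 6; 0 remain.
Put 8 in bin 10; 4 remain.
Final bins: [9,3] [9,2,1] [9,2,1] [5,3] [5,7] [11,1] [9] [11] [10] [8].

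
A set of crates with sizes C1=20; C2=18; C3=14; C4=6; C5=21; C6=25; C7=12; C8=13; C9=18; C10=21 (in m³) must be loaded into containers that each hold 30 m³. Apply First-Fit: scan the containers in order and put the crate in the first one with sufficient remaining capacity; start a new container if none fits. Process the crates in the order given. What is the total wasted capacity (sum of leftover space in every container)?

C1 (20 m³) → container 1 (remaining 10 m³)
C2 (18 m³) → container 2 (remaining 12 m³)
C3 (14 m³) → container 3 (remaining 16 m³)
C4 (6 m³) → container 1 (remaining 4 m³)
C5 (21 m³) → container 4 (remaining 9 m³)
C6 (25 m³) → container 5 (remaining 5 m³)
C7 (12 m³) → container 2 (remaining 0 m³)
C8 (13 m³) → container 3 (remaining 3 m³)
C9 (18 m³) → container 6 (remaining 12 m³)
C10 (21 m³) → container 7 (remaining 9 m³)
7 containers × 30 m³ = 210 m³; used 168 m³; unused 42 m³.

42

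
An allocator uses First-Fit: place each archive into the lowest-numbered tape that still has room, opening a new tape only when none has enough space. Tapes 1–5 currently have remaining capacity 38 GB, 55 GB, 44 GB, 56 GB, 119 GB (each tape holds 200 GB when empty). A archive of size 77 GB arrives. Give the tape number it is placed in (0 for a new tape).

Tapes with room: tape 5 (119 GB).
The first with room is tape 5.

5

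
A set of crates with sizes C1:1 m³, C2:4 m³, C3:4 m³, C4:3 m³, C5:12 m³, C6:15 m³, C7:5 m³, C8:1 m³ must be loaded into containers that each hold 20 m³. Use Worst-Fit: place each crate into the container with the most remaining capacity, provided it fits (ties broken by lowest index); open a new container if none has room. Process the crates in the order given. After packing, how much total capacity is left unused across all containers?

15

Put C1 (1 m³) in container 1; 19 m³ remain.
Put C2 (4 m³) in container 1; 15 m³ remain.
Put C3 (4 m³) in container 1; 11 m³ remain.
Put C4 (3 m³) in container 1; 8 m³ remain.
Put C5 (12 m³) in container 2; 8 m³ remain.
Put C6 (15 m³) in container 3; 5 m³ remain.
Put C7 (5 m³) in container 1; 3 m³ remain.
Put C8 (1 m³) in container 2; 7 m³ remain.
3 containers × 20 m³ = 60 m³; used 45 m³; unused 15 m³.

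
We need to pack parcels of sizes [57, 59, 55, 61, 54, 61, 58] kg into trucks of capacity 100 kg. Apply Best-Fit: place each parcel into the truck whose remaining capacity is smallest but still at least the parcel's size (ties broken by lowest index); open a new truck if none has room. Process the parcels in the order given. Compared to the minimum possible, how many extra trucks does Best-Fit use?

0

Best-Fit: [57] [59] [55] [61] [54] [61] [58] → 7 trucks.
7 parcels exceed 50 kg (half the capacity), and no two of those can share a truck, so at least 7 trucks are needed.
So 7 is already optimal.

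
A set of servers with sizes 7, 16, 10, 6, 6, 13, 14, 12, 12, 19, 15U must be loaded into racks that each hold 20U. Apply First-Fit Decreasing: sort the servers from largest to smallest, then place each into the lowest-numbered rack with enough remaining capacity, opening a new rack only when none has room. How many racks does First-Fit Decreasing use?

8

Sorted descending: 19, 16, 15, 14, 13, 12, 12, 10, 7, 6, 6.
Put 19U in rack 1; 1U remain.
Put 16U in rack 2; 4U remain.
Put 15U in rack 3; 5U remain.
Put 14U in rack 4; 6U remain.
Put 13U in rack 5; 7U remain.
Put 12U in rack 6; 8U remain.
Put 12U in rack 7; 8U remain.
Put 10U in rack 8; 10U remain.
Put 7U in rack 5; 0U remain.
Put 6U in rack 4; 0U remain.
Put 6U in rack 6; 2U remain.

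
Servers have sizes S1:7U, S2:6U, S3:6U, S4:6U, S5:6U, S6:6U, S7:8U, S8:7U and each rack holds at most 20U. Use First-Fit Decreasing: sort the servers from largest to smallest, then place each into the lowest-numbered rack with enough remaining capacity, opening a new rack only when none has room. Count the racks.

3

Sorted descending: 8, 7, 7, 6, 6, 6, 6, 6.
rack 1: place 8U, 12U left
rack 1: place 7U, 5U left
rack 2: place 7U, 13U left
rack 2: place 6U, 7U left
rack 2: place 6U, 1U left
rack 3: place 6U, 14U left
rack 3: place 6U, 8U left
rack 3: place 6U, 2U left
Final racks: [8,7] [7,6,6] [6,6,6].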